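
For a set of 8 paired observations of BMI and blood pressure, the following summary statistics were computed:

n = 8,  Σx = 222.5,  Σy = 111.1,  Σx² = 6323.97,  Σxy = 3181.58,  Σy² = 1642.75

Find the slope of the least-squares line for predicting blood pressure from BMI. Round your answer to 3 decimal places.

Sxx = Σx² − (Σx)²/n = 6323.97 − 6188.28125 = 135.68875
Sxy = Σxy − (Σx)(Σy)/n = 3181.58 − 3089.96875 = 91.61125
b = Sxy/Sxx = 91.61125/135.68875 = 0.675157

0.675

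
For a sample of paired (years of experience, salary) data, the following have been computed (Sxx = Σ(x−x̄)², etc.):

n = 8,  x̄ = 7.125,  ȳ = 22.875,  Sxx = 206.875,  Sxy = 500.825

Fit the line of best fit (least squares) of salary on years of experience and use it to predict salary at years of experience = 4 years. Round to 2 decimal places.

b = Sxy/Sxx = 500.825/206.875 = 2.420906
a = ȳ − b·x̄ = 22.875 − 2.420906·7.125 = 5.626042
ŷ(4) = a + b·4 = 5.626042 + 2.420906·4 = 15.309668

15.31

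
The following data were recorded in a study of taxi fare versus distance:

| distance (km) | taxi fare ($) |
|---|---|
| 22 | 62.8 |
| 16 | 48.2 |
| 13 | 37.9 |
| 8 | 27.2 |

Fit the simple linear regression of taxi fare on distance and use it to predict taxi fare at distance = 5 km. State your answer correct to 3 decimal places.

n = 4, Σx = 59, Σy = 176.1, Σxy = 2863.1, Σx² = 973
Sxx = Σx² − (Σx)²/n = 973 − 870.25 = 102.75
Sxy = Σxy − (Σx)(Σy)/n = 2863.1 − 2597.475 = 265.625
b = Sxy/Sxx = 265.625/102.75 = 2.585158
a = ȳ − b·x̄ = 44.025 − 2.585158·14.75 = 5.893917
ŷ(5) = a + b·5 = 5.893917 + 2.585158·5 = 18.819708

18.820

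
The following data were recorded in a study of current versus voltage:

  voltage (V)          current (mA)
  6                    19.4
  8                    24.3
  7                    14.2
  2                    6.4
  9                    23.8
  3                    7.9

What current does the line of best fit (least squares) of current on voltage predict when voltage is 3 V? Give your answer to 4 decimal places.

8.6382

n = 6, Σx = 35, Σy = 96, Σxy = 660.9, Σx² = 243
Sxx = Σx² − (Σx)²/n = 243 − 204.166667 = 38.833333
Sxy = Σxy − (Σx)(Σy)/n = 660.9 − 560 = 100.9
b = Sxy/Sxx = 100.9/38.833333 = 2.598283
a = ȳ − b·x̄ = 16 − 2.598283·5.833333 = 0.843348
ŷ(3) = a + b·3 = 0.843348 + 2.598283·3 = 8.638197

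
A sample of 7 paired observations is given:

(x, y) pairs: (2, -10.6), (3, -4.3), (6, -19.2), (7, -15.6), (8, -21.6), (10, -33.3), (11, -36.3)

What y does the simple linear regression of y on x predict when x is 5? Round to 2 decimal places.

-14.60

n = 7, Σx = 47, Σy = -140.9, Σxy = -1163.6, Σx² = 383
Sxx = Σx² − (Σx)²/n = 383 − 315.571429 = 67.428571
Sxy = Σxy − (Σx)(Σy)/n = -1163.6 − (-946.042857) = -217.557143
b = Sxy/Sxx = -217.557143/67.428571 = -3.226483
a = ȳ − b·x̄ = -20.128571 − (-3.226483)·6.714286 = 1.534958
ŷ(5) = a + b·5 = 1.534958 + (-3.226483)·5 = -14.597458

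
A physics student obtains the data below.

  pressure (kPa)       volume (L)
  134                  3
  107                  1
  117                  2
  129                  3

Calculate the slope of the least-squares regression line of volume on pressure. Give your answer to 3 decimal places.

n = 4, Σx = 487, Σy = 9, Σxy = 1130, Σx² = 59735
Sxx = Σx² − (Σx)²/n = 59735 − 59292.25 = 442.75
Sxy = Σxy − (Σx)(Σy)/n = 1130 − 1095.75 = 34.25
b = Sxy/Sxx = 34.25/442.75 = 0.077357

0.077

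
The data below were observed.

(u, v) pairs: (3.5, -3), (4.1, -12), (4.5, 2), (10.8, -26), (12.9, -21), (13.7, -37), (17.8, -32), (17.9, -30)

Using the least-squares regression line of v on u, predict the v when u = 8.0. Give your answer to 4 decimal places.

n = 8, Σx = 85.2, Σy = -159, Σxy = -2215.9, Σx² = 1157.3
Sxx = Σx² − (Σx)²/n = 1157.3 − 907.38 = 249.92
Sxy = Σxy − (Σx)(Σy)/n = -2215.9 − (-1693.35) = -522.55
b = Sxy/Sxx = -522.55/249.92 = -2.090869
a = ȳ − b·x̄ = -19.875 − (-2.090869)·10.65 = 2.392756
ŷ(8.0) = a + b·8.0 = 2.392756 + (-2.090869)·8 = -14.334197

-14.3342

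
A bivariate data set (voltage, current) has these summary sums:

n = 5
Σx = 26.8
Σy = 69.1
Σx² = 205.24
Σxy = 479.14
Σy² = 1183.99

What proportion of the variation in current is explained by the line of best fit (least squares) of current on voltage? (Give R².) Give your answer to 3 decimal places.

0.839

Sxx = Σx² − (Σx)²/n = 205.24 − 143.648 = 61.592
Sxy = Σxy − (Σx)(Σy)/n = 479.14 − 370.376 = 108.764
Syy = Σy² − (Σy)²/n = 1183.99 − 954.962 = 229.028
R² = Sxy²/(Sxx·Syy) = (108.764)²/(61.592·229.028) = 0.838605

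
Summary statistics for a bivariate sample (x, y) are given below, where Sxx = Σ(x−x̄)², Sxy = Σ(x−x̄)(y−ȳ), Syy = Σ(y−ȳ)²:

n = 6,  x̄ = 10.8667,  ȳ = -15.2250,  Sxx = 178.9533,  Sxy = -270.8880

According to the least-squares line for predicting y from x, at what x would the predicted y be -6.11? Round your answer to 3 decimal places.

b = Sxy/Sxx = -270.888/178.9533 = -1.513736
a = ȳ − b·x̄ = -15.225 − (-1.513736)·10.8667 = 1.224312
Set a + b·x = -6.11: x = (-6.11 − 1.224312) / (-1.513736) = 4.845173

4.845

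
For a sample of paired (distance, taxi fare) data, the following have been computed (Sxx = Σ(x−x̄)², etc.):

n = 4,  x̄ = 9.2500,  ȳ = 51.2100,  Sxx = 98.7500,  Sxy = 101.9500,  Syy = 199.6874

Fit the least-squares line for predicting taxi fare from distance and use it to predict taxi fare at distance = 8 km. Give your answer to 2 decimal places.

b = Sxy/Sxx = 101.95/98.75 = 1.032405
a = ȳ − b·x̄ = 51.21 − 1.032405·9.25 = 41.660253
ŷ(8) = a + b·8 = 41.660253 + 1.032405·8 = 49.919494

49.92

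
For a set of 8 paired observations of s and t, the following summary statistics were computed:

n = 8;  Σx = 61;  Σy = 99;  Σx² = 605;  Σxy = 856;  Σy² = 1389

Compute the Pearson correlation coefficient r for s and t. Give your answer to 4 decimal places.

0.6679

Sxx = Σx² − (Σx)²/n = 605 − 465.125 = 139.875
Sxy = Σxy − (Σx)(Σy)/n = 856 − 754.875 = 101.125
Syy = Σy² − (Σy)²/n = 1389 − 1225.125 = 163.875
r = Sxy/√(Sxx·Syy) = 101.125/√(22922.015625) = 101.125/151.400184 = 0.667932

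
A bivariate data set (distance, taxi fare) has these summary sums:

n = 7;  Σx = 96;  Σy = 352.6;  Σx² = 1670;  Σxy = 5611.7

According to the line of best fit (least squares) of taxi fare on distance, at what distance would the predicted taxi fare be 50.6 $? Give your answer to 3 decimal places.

Sxx = Σx² − (Σx)²/n = 1670 − 1316.571429 = 353.428571
Sxy = Σxy − (Σx)(Σy)/n = 5611.7 − 4835.657143 = 776.042857
b = Sxy/Sxx = 776.042857/353.428571 = 2.195756
a = ȳ − b·x̄ = 50.371429 − 2.195756·13.714286 = 20.258205
Set a + b·x = 50.6: x = (50.6 − 20.258205) / 2.195756 = 13.818383

13.818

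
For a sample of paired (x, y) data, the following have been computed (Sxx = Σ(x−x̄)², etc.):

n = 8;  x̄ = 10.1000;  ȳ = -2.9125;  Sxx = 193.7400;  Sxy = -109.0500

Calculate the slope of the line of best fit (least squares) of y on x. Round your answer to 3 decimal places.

-0.563

b = Sxy/Sxx = -109.05/193.74 = -0.562868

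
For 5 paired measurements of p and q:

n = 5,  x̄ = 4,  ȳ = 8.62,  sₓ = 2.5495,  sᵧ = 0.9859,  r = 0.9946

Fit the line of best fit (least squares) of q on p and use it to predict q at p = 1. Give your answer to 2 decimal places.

b = r · sᵧ/sₓ = 0.9946 · 0.9859/2.5495 = 0.384615
a = ȳ − b·x̄ = 8.62 − 0.384615·4 = 7.081540
ŷ(1) = a + b·1 = 7.081540 + 0.384615·1 = 7.466155

7.47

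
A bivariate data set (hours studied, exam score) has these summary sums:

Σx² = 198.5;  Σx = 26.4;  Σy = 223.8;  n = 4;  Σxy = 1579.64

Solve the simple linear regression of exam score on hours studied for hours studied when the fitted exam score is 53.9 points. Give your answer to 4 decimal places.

Sxx = Σx² − (Σx)²/n = 198.5 − 174.24 = 24.26
Sxy = Σxy − (Σx)(Σy)/n = 1579.64 − 1477.08 = 102.56
b = Sxy/Sxx = 102.56/24.26 = 4.227535
a = ȳ − b·x̄ = 55.95 − 4.227535·6.6 = 28.048269
Set a + b·x = 53.9: x = (53.9 − 28.048269) / 4.227535 = 6.115084

6.1151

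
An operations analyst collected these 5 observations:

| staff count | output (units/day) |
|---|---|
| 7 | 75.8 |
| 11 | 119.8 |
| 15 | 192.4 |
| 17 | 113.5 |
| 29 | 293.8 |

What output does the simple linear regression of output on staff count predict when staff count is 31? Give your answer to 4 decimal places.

n = 5, Σx = 79, Σy = 795.3, Σxy = 15184.1, Σx² = 1525
Sxx = Σx² − (Σx)²/n = 1525 − 1248.2 = 276.8
Sxy = Σxy − (Σx)(Σy)/n = 15184.1 − 12565.74 = 2618.36
b = Sxy/Sxx = 2618.36/276.8 = 9.459393
a = ȳ − b·x̄ = 159.06 − 9.459393·15.8 = 9.601590
ŷ(31) = a + b·31 = 9.601590 + 9.459393·31 = 302.842775

302.8428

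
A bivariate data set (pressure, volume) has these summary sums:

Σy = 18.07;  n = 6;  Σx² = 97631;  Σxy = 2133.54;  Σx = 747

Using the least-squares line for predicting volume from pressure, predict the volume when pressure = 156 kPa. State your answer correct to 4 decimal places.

2.2212

Sxx = Σx² − (Σx)²/n = 97631 − 93001.5 = 4629.5
Sxy = Σxy − (Σx)(Σy)/n = 2133.54 − 2249.715 = -116.175
b = Sxy/Sxx = -116.175/4629.5 = -0.025095
a = ȳ − b·x̄ = 3.011667 − (-0.025095)·124.5 = 6.135932
ŷ(156) = a + b·156 = 6.135932 + (-0.025095)·156 = 2.221190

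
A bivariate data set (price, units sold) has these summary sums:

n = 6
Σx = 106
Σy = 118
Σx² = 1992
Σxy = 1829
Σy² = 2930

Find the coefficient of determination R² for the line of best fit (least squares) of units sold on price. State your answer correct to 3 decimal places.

Sxx = Σx² − (Σx)²/n = 1992 − 1872.666667 = 119.333333
Sxy = Σxy − (Σx)(Σy)/n = 1829 − 2084.666667 = -255.666667
Syy = Σy² − (Σy)²/n = 2930 − 2320.666667 = 609.333333
R² = Sxy²/(Sxx·Syy) = (-255.666667)²/(119.333333·609.333333) = 0.898942

0.899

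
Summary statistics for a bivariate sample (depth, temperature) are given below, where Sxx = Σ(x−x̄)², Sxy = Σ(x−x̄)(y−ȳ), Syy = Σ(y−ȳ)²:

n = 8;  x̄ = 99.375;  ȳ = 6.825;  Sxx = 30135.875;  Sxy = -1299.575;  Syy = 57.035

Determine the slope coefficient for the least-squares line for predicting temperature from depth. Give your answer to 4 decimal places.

-0.0431

b = Sxy/Sxx = -1299.575/30135.875 = -0.043124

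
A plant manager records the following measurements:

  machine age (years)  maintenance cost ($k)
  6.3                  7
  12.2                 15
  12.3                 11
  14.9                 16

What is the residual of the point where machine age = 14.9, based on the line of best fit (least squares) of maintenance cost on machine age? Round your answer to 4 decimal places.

n = 4, Σx = 45.7, Σy = 49, Σxy = 600.8, Σx² = 561.83
Sxx = Σx² − (Σx)²/n = 561.83 − 522.1225 = 39.7075
Sxy = Σxy − (Σx)(Σy)/n = 600.8 − 559.825 = 40.975
b = Sxy/Sxx = 40.975/39.7075 = 1.031921
a = ȳ − b·x̄ = 12.25 − 1.031921·11.425 = 0.460303
ŷ(14.9) = 0.460303 + 1.031921·14.9 = 15.835925
residual = y − ŷ = 16 − 15.835925 = 0.164075

0.1641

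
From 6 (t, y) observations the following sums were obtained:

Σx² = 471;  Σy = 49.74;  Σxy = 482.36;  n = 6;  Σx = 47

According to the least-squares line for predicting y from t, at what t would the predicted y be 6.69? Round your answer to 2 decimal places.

6.06

Sxx = Σx² − (Σx)²/n = 471 − 368.166667 = 102.833333
Sxy = Σxy − (Σx)(Σy)/n = 482.36 − 389.63 = 92.73
b = Sxy/Sxx = 92.73/102.833333 = 0.901750
a = ȳ − b·x̄ = 8.29 − 0.901750·7.833333 = 1.226288
Set a + b·x = 6.69: x = (6.69 − 1.226288) / 0.901750 = 6.059006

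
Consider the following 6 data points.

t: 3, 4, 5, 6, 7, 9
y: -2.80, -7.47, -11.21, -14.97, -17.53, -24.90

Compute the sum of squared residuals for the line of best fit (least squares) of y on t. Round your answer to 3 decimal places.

1.500

n = 6, Σx = 34, Σy = -78.88, Σxy = -530.96, Σx² = 216, Σy² = 1340.7168
Sxx = Σx² − (Σx)²/n = 216 − 192.666667 = 23.333333
Sxy = Σxy − (Σx)(Σy)/n = -530.96 − (-446.986667) = -83.973333
Syy = Σy² − (Σy)²/n = 1340.7168 − 1037.009067 = 303.707733
b = Sxy/Sxx = -83.973333/23.333333 = -3.598857
SSE = Syy − b·Sxy = 303.707733 − (-3.598857)·(-83.973333) = 1.499703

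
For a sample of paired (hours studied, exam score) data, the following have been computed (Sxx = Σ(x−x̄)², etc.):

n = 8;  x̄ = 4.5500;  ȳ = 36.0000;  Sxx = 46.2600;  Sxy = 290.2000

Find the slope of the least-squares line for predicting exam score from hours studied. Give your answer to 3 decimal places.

6.273

b = Sxy/Sxx = 290.2/46.26 = 6.273238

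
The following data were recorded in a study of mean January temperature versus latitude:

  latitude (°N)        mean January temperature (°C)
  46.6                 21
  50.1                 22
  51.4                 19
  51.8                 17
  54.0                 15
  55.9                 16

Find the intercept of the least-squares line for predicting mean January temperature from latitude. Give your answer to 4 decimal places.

n = 6, Σx = 309.8, Σy = 110, Σxy = 5642.4, Σx² = 16047.58
Sxx = Σx² − (Σx)²/n = 16047.58 − 15996.006667 = 51.573333
Sxy = Σxy − (Σx)(Σy)/n = 5642.4 − 5679.666667 = -37.266667
b = Sxy/Sxx = -37.266667/51.573333 = -0.722596
a = ȳ − b·x̄ = 18.333333 − (-0.722596)·51.633333 = 55.643356

55.6434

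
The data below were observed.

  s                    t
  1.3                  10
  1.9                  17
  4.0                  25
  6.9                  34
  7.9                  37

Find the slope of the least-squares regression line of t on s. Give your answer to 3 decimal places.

3.795

n = 5, Σx = 22, Σy = 123, Σxy = 672.2, Σx² = 131.32
Sxx = Σx² − (Σx)²/n = 131.32 − 96.8 = 34.52
Sxy = Σxy − (Σx)(Σy)/n = 672.2 − 541.2 = 131
b = Sxy/Sxx = 131/34.52 = 3.794902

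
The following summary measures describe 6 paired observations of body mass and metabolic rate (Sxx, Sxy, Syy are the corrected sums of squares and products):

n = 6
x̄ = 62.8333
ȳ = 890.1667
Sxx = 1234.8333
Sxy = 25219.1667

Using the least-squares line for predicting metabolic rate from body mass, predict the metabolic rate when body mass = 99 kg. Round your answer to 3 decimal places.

1628.804

b = Sxy/Sxx = 25219.1667/1234.8333 = 20.423135
a = ȳ − b·x̄ = 890.1667 − 20.423135·62.8333 = -393.086244
ŷ(99) = a + b·99 = -393.086244 + 20.423135·99 = 1628.804082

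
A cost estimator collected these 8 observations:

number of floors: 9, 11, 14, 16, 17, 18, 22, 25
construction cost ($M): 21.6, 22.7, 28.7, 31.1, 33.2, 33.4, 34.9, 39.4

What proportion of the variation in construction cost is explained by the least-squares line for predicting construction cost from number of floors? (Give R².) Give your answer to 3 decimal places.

0.943

n = 8, Σx = 132, Σy = 245, Σxy = 4261.9, Σx² = 2376, Σy² = 7760.92
Sxx = Σx² − (Σx)²/n = 2376 − 2178 = 198
Sxy = Σxy − (Σx)(Σy)/n = 4261.9 − 4042.5 = 219.4
Syy = Σy² − (Σy)²/n = 7760.92 − 7503.125 = 257.795
R² = Sxy²/(Sxx·Syy) = (219.4)²/(198·257.795) = 0.943047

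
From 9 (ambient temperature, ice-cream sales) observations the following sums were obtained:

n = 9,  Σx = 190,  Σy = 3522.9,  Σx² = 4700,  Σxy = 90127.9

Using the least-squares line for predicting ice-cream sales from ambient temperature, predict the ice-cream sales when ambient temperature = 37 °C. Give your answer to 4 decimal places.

Sxx = Σx² − (Σx)²/n = 4700 − 4011.111111 = 688.888889
Sxy = Σxy − (Σx)(Σy)/n = 90127.9 − 74372.333333 = 15755.566667
b = Sxy/Sxx = 15755.566667/688.888889 = 22.870984
a = ȳ − b·x̄ = 391.433333 − 22.870984·21.111111 = -91.398548
ŷ(37) = a + b·37 = -91.398548 + 22.870984·37 = 754.827855

754.8279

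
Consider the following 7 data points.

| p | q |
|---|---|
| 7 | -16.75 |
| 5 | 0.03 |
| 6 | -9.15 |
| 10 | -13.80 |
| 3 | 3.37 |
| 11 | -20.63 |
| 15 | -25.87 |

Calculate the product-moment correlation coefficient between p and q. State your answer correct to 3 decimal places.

n = 7, Σx = 57, Σy = -82.8, Σxy = -914.87, Σx² = 565, Σy² = 1660.9366
Sxx = Σx² − (Σx)²/n = 565 − 464.142857 = 100.857143
Sxy = Σxy − (Σx)(Σy)/n = -914.87 − (-674.228571) = -240.641429
Syy = Σy² − (Σy)²/n = 1660.9366 − 979.405714 = 681.530886
r = Sxy/√(Sxx·Syy) = -240.641429/√(68737.257902) = -240.641429/262.177913 = -0.917855

-0.918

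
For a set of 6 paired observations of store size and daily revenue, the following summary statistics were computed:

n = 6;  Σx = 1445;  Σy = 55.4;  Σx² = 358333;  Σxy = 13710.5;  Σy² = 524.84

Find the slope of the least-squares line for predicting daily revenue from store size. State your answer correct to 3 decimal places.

Sxx = Σx² − (Σx)²/n = 358333 − 348004.166667 = 10328.833333
Sxy = Σxy − (Σx)(Σy)/n = 13710.5 − 13342.166667 = 368.333333
b = Sxy/Sxx = 368.333333/10328.833333 = 0.035661

0.036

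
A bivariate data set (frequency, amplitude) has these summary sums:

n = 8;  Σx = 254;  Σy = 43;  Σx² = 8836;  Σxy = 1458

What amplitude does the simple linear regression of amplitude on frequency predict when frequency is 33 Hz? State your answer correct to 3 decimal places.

Sxx = Σx² − (Σx)²/n = 8836 − 8064.5 = 771.5
Sxy = Σxy − (Σx)(Σy)/n = 1458 − 1365.25 = 92.75
b = Sxy/Sxx = 92.75/771.5 = 0.120220
a = ȳ − b·x̄ = 5.375 − 0.120220·31.75 = 1.558004
ŷ(33) = a + b·33 = 1.558004 + 0.120220·33 = 5.525275

5.525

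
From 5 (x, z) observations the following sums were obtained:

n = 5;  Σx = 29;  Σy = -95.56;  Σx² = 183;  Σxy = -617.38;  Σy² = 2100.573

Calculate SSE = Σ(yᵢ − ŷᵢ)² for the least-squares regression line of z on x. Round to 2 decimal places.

4.93

Sxx = Σx² − (Σx)²/n = 183 − 168.2 = 14.8
Sxy = Σxy − (Σx)(Σy)/n = -617.38 − (-554.248) = -63.132
Syy = Σy² − (Σy)²/n = 2100.573 − 1826.34272 = 274.23028
b = Sxy/Sxx = -63.132/14.8 = -4.265676
SSE = Syy − b·Sxy = 274.23028 − (-4.265676)·(-63.132) = 4.929643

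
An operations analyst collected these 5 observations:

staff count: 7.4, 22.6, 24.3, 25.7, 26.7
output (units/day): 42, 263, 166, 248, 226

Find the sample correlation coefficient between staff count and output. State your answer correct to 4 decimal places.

0.8838

n = 5, Σx = 106.7, Σy = 945, Σxy = 22696.2, Σx² = 2529.39, Σy² = 211069
Sxx = Σx² − (Σx)²/n = 2529.39 − 2276.978 = 252.412
Sxy = Σxy − (Σx)(Σy)/n = 22696.2 − 20166.3 = 2529.9
Syy = Σy² − (Σy)²/n = 211069 − 178605 = 32464
r = Sxy/√(Sxx·Syy) = 2529.9/√(8194303.168) = 2529.9/2862.569330 = 0.883786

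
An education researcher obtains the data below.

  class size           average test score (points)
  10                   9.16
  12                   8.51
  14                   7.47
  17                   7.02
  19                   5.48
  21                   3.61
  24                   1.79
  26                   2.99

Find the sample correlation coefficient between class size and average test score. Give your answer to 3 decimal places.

n = 8, Σx = 143, Σy = 46.03, Σxy = 718.27, Σx² = 2783, Σy² = 316.6137
Sxx = Σx² − (Σx)²/n = 2783 − 2556.125 = 226.875
Sxy = Σxy − (Σx)(Σy)/n = 718.27 − 822.78625 = -104.51625
Syy = Σy² − (Σy)²/n = 316.6137 − 264.845113 = 51.768588
r = Sxy/√(Sxx·Syy) = -104.51625/√(11744.998289) = -104.51625/108.374343 = -0.964400

-0.964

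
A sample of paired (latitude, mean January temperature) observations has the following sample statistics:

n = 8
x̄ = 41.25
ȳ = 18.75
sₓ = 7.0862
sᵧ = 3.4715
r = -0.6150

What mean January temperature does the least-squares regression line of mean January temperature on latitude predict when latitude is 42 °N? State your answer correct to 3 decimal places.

b = r · sᵧ/sₓ = -0.615 · 3.4715/7.0862 = -0.301286
a = ȳ − b·x̄ = 18.75 − (-0.301286)·41.25 = 31.178045
ŷ(42) = a + b·42 = 31.178045 + (-0.301286)·42 = 18.524036

18.524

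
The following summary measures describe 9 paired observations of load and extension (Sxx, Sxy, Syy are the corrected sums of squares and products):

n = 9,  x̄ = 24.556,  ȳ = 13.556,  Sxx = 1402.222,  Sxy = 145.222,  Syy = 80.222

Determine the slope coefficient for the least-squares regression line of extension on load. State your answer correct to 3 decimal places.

0.104

b = Sxy/Sxx = 145.222/1402.222 = 0.103566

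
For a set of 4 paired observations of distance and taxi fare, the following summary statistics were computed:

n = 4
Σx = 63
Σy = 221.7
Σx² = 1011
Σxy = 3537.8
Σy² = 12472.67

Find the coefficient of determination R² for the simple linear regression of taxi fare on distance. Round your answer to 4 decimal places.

0.6109

Sxx = Σx² − (Σx)²/n = 1011 − 992.25 = 18.75
Sxy = Σxy − (Σx)(Σy)/n = 3537.8 − 3491.775 = 46.025
Syy = Σy² − (Σy)²/n = 12472.67 − 12287.7225 = 184.9475
R² = Sxy²/(Sxx·Syy) = (46.025)²/(18.75·184.9475) = 0.610855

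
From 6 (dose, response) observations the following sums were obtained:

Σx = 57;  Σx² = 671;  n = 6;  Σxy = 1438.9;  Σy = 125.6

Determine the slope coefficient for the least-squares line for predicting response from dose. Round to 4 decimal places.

1.8973

Sxx = Σx² − (Σx)²/n = 671 − 541.5 = 129.5
Sxy = Σxy − (Σx)(Σy)/n = 1438.9 − 1193.2 = 245.7
b = Sxy/Sxx = 245.7/129.5 = 1.897297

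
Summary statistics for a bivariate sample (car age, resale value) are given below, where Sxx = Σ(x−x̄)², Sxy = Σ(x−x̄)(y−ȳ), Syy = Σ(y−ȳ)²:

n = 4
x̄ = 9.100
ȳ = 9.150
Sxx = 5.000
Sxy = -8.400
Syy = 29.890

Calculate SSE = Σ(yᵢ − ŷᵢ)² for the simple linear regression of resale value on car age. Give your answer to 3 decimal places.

b = Sxy/Sxx = -8.4/5 = -1.68
SSE = Syy − b·Sxy = 29.89 − (-1.68)·(-8.4) = 15.778

15.778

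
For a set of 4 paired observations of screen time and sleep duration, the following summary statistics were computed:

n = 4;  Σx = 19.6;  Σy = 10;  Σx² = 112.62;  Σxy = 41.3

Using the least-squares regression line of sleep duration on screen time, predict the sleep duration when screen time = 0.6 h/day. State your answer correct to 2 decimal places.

Sxx = Σx² − (Σx)²/n = 112.62 − 96.04 = 16.58
Sxy = Σxy − (Σx)(Σy)/n = 41.3 − 49 = -7.7
b = Sxy/Sxx = -7.7/16.58 = -0.464415
a = ȳ − b·x̄ = 2.5 − (-0.464415)·4.9 = 4.775633
ŷ(0.6) = a + b·0.6 = 4.775633 + (-0.464415)·0.6 = 4.496984

4.50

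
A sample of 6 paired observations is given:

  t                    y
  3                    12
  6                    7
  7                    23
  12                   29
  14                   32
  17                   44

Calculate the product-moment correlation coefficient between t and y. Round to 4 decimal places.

n = 6, Σx = 59, Σy = 147, Σxy = 1783, Σx² = 723, Σy² = 4523
Sxx = Σx² − (Σx)²/n = 723 − 580.166667 = 142.833333
Sxy = Σxy − (Σx)(Σy)/n = 1783 − 1445.5 = 337.5
Syy = Σy² − (Σy)²/n = 4523 − 3601.5 = 921.5
r = Sxy/√(Sxx·Syy) = 337.5/√(131620.916667) = 337.5/362.795971 = 0.930275

0.9303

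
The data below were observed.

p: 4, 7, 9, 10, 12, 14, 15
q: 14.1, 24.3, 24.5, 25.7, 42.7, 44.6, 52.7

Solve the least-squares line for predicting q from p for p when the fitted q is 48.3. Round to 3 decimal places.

n = 7, Σx = 71, Σy = 228.6, Σxy = 2631.3, Σx² = 811
Sxx = Σx² − (Σx)²/n = 811 − 720.142857 = 90.857143
Sxy = Σxy − (Σx)(Σy)/n = 2631.3 − 2318.657143 = 312.642857
b = Sxy/Sxx = 312.642857/90.857143 = 3.441038
a = ȳ − b·x̄ = 32.657143 − 3.441038·10.142857 = -2.244811
Set a + b·x = 48.3: x = (48.3 − (-2.244811)) / 3.441038 = 14.688828

14.689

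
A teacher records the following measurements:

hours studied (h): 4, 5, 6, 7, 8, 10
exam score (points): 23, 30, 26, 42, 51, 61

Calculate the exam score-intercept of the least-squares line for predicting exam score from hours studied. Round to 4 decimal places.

n = 6, Σx = 40, Σy = 233, Σxy = 1710, Σx² = 290
Sxx = Σx² − (Σx)²/n = 290 − 266.666667 = 23.333333
Sxy = Σxy − (Σx)(Σy)/n = 1710 − 1553.333333 = 156.666667
b = Sxy/Sxx = 156.666667/23.333333 = 6.714286
a = ȳ − b·x̄ = 38.833333 − 6.714286·6.666667 = -5.928571

-5.9286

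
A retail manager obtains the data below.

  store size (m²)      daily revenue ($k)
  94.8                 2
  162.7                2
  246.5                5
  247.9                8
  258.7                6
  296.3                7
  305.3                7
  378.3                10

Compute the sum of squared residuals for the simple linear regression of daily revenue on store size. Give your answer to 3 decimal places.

7.999

n = 8, Σx = 1990.5, Σy = 47, Σxy = 13277.1, Σx² = 548713.35, Σy² = 331
Sxx = Σx² − (Σx)²/n = 548713.35 − 495261.28125 = 53452.06875
Sxy = Σxy − (Σx)(Σy)/n = 13277.1 − 11694.1875 = 1582.9125
Syy = Σy² − (Σy)²/n = 331 − 276.125 = 54.875
b = Sxy/Sxx = 1582.9125/53452.06875 = 0.029614
SSE = Syy − b·Sxy = 54.875 − 0.029614·1582.9125 = 7.999135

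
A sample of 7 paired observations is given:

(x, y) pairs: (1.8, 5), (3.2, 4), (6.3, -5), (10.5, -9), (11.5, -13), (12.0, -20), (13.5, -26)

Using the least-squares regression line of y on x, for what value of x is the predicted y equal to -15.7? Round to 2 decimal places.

n = 7, Σx = 58.8, Σy = -64, Σxy = -844.7, Σx² = 621.92
Sxx = Σx² − (Σx)²/n = 621.92 − 493.92 = 128
Sxy = Σxy − (Σx)(Σy)/n = -844.7 − (-537.6) = -307.1
b = Sxy/Sxx = -307.1/128 = -2.399219
a = ȳ − b·x̄ = -9.142857 − (-2.399219)·8.4 = 11.010580
Set a + b·x = -15.7: x = (-15.7 − 11.010580) / (-2.399219) = 11.133033

11.13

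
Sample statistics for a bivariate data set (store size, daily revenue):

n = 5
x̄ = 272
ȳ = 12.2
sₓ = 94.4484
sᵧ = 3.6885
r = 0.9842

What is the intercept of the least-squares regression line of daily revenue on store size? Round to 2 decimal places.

b = r · sᵧ/sₓ = 0.9842 · 3.6885/94.4484 = 0.038436
a = ȳ − b·x̄ = 12.2 − 0.038436·272 = 1.745399

1.75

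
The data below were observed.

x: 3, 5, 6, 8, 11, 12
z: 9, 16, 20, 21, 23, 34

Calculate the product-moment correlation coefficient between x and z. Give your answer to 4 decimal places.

n = 6, Σx = 45, Σy = 123, Σxy = 1056, Σx² = 399, Σy² = 2863
Sxx = Σx² − (Σx)²/n = 399 − 337.5 = 61.5
Sxy = Σxy − (Σx)(Σy)/n = 1056 − 922.5 = 133.5
Syy = Σy² − (Σy)²/n = 2863 − 2521.5 = 341.5
r = Sxy/√(Sxx·Syy) = 133.5/√(21002.25) = 133.5/144.921530 = 0.921188

0.9212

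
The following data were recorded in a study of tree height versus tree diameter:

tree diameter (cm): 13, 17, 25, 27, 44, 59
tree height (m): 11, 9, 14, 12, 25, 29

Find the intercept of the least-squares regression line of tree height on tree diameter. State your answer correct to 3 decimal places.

n = 6, Σx = 185, Σy = 100, Σxy = 3781, Σx² = 7229
Sxx = Σx² − (Σx)²/n = 7229 − 5704.166667 = 1524.833333
Sxy = Σxy − (Σx)(Σy)/n = 3781 − 3083.333333 = 697.666667
b = Sxy/Sxx = 697.666667/1524.833333 = 0.457536
a = ȳ − b·x̄ = 16.666667 − 0.457536·30.833333 = 2.559296

2.559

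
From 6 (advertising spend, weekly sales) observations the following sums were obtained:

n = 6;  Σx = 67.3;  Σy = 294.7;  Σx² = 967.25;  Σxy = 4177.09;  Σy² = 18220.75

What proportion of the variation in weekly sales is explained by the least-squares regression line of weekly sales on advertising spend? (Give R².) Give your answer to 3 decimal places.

Sxx = Σx² − (Σx)²/n = 967.25 − 754.881667 = 212.368333
Sxy = Σxy − (Σx)(Σy)/n = 4177.09 − 3305.551667 = 871.538333
Syy = Σy² − (Σy)²/n = 18220.75 − 14474.681667 = 3746.068333
R² = Sxy²/(Sxx·Syy) = (871.538333)²/(212.368333·3746.068333) = 0.954789

0.955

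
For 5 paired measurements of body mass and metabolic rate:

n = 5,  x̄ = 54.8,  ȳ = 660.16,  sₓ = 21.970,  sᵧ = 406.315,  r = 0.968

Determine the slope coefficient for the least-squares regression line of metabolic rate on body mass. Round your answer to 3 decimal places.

b = r · sᵧ/sₓ = 0.968 · 406.315/21.97 = 17.902272

17.902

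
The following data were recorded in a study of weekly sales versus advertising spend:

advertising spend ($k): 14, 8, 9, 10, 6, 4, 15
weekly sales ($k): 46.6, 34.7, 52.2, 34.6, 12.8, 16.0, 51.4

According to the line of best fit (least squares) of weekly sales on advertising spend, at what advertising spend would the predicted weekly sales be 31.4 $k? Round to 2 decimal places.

8.20

n = 7, Σx = 66, Σy = 248.3, Σxy = 2657.6, Σx² = 718
Sxx = Σx² − (Σx)²/n = 718 − 622.285714 = 95.714286
Sxy = Σxy − (Σx)(Σy)/n = 2657.6 − 2341.114286 = 316.485714
b = Sxy/Sxx = 316.485714/95.714286 = 3.306567
a = ȳ − b·x̄ = 35.471429 − 3.306567·9.428571 = 4.295224
Set a + b·x = 31.4: x = (31.4 − 4.295224) / 3.306567 = 8.197256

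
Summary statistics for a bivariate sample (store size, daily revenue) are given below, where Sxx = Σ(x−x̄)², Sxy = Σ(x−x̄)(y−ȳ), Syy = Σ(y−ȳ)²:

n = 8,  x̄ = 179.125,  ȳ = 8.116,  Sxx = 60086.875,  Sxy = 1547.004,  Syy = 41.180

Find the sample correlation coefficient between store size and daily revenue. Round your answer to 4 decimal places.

0.9835

r = Sxy/√(Sxx·Syy) = 1547.004/√(2474377.5125) = 1547.004/1573.015420 = 0.983464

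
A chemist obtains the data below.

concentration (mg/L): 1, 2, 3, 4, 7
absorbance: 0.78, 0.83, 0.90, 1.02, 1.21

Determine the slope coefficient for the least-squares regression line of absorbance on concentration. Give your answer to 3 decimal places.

0.074

n = 5, Σx = 17, Σy = 4.74, Σxy = 17.69, Σx² = 79
Sxx = Σx² − (Σx)²/n = 79 − 57.8 = 21.2
Sxy = Σxy − (Σx)(Σy)/n = 17.69 − 16.116 = 1.574
b = Sxy/Sxx = 1.574/21.2 = 0.074245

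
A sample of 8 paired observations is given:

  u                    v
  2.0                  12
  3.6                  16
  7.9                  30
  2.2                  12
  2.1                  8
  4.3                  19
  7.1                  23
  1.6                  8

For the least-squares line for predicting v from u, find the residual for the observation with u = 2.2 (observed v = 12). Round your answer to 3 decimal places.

1.041

n = 8, Σx = 30.8, Σy = 128, Σxy = 619.6, Σx² = 160.08
Sxx = Σx² − (Σx)²/n = 160.08 − 118.58 = 41.5
Sxy = Σxy − (Σx)(Σy)/n = 619.6 − 492.8 = 126.8
b = Sxy/Sxx = 126.8/41.5 = 3.055422
a = ȳ − b·x̄ = 16 − 3.055422·3.85 = 4.236627
ŷ(2.2) = 4.236627 + 3.055422·2.2 = 10.958554
residual = y − ŷ = 12 − 10.958554 = 1.041446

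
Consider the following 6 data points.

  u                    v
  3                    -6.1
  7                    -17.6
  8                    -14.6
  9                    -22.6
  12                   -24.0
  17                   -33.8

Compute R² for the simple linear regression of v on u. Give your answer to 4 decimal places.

n = 6, Σx = 56, Σy = -118.7, Σxy = -1324.3, Σx² = 636, Σy² = 2789.33
Sxx = Σx² − (Σx)²/n = 636 − 522.666667 = 113.333333
Sxy = Σxy − (Σx)(Σy)/n = -1324.3 − (-1107.866667) = -216.433333
Syy = Σy² − (Σy)²/n = 2789.33 − 2348.281667 = 441.048333
R² = Sxy²/(Sxx·Syy) = (-216.433333)²/(113.333333·441.048333) = 0.937140

0.9371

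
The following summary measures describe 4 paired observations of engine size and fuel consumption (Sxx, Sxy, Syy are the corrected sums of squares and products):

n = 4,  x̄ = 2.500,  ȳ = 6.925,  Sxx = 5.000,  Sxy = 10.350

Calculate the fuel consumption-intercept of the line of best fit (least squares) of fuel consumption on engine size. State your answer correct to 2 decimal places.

b = Sxy/Sxx = 10.35/5 = 2.07
a = ȳ − b·x̄ = 6.925 − 2.07·2.5 = 1.75

1.75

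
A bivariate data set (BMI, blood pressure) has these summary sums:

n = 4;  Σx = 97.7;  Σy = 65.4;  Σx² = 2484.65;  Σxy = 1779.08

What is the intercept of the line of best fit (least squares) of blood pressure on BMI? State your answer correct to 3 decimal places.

-28.781

Sxx = Σx² − (Σx)²/n = 2484.65 − 2386.3225 = 98.3275
Sxy = Σxy − (Σx)(Σy)/n = 1779.08 − 1597.395 = 181.685
b = Sxy/Sxx = 181.685/98.3275 = 1.847754
a = ȳ − b·x̄ = 16.35 − 1.847754·24.425 = -28.781384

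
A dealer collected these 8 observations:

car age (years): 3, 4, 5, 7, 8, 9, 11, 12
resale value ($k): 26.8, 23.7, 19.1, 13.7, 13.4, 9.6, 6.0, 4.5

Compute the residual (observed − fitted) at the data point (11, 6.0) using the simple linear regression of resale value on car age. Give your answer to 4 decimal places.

n = 8, Σx = 59, Σy = 116.8, Σxy = 680.2, Σx² = 509
Sxx = Σx² − (Σx)²/n = 509 − 435.125 = 73.875
Sxy = Σxy − (Σx)(Σy)/n = 680.2 − 861.4 = -181.2
b = Sxy/Sxx = -181.2/73.875 = -2.452792
a = ȳ − b·x̄ = 14.6 − (-2.452792)·7.375 = 32.689340
ŷ(11) = 32.689340 + (-2.452792)·11 = 5.708629
residual = y − ŷ = 6.0 − 5.708629 = 0.291371

0.2914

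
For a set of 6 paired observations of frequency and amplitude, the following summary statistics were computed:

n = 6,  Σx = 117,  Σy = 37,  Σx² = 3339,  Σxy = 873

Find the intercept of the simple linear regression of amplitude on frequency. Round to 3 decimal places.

3.373

Sxx = Σx² − (Σx)²/n = 3339 − 2281.5 = 1057.5
Sxy = Σxy − (Σx)(Σy)/n = 873 − 721.5 = 151.5
b = Sxy/Sxx = 151.5/1057.5 = 0.143262
a = ȳ − b·x̄ = 6.166667 − 0.143262·19.5 = 3.373050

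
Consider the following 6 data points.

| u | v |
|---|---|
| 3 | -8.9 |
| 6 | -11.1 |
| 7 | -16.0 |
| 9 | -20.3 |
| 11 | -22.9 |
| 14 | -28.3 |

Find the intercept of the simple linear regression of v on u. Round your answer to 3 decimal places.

-2.400

n = 6, Σx = 50, Σy = -107.5, Σxy = -1036.1, Σx² = 492
Sxx = Σx² − (Σx)²/n = 492 − 416.666667 = 75.333333
Sxy = Σxy − (Σx)(Σy)/n = -1036.1 − (-895.833333) = -140.266667
b = Sxy/Sxx = -140.266667/75.333333 = -1.861947
a = ȳ − b·x̄ = -17.916667 − (-1.861947)·8.333333 = -2.400442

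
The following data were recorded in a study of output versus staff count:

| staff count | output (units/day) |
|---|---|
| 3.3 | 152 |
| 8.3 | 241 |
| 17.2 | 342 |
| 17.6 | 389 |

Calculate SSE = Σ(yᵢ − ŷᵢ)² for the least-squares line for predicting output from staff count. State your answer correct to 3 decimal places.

n = 4, Σx = 46.4, Σy = 1124, Σxy = 15230.7, Σx² = 685.38, Σy² = 349470
Sxx = Σx² − (Σx)²/n = 685.38 − 538.24 = 147.14
Sxy = Σxy − (Σx)(Σy)/n = 15230.7 − 13038.4 = 2192.3
Syy = Σy² − (Σy)²/n = 349470 − 315844 = 33626
b = Sxy/Sxx = 2192.3/147.14 = 14.899416
SSE = Syy − b·Sxy = 33626 − 14.899416·2192.3 = 962.011350

962.011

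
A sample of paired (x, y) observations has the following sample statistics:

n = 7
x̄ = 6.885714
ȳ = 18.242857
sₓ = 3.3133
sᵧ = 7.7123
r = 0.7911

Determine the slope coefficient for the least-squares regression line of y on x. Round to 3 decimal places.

b = r · sᵧ/sₓ = 0.7911 · 7.7123/3.3133 = 1.841427

1.841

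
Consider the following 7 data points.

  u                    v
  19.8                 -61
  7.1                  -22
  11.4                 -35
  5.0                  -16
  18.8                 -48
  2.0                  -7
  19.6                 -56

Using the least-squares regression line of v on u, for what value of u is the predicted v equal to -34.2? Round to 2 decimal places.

n = 7, Σx = 83.7, Σy = -245, Σxy = -3857, Σx² = 1339.01
Sxx = Σx² − (Σx)²/n = 1339.01 − 1000.812857 = 338.197143
Sxy = Σxy − (Σx)(Σy)/n = -3857 − (-2929.5) = -927.5
b = Sxy/Sxx = -927.5/338.197143 = -2.742483
a = ȳ − b·x̄ = -35 − (-2.742483)·11.957143 = -2.207736
Set a + b·x = -34.2: x = (-34.2 − (-2.207736)) / (-2.742483) = 11.665436

11.67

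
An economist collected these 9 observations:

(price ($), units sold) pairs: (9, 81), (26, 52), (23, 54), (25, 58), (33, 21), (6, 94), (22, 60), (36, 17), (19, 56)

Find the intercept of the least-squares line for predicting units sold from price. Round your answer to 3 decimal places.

n = 9, Σx = 199, Σy = 493, Σxy = 9026, Σx² = 5177
Sxx = Σx² − (Σx)²/n = 5177 − 4400.111111 = 776.888889
Sxy = Σxy − (Σx)(Σy)/n = 9026 − 10900.777778 = -1874.777778
b = Sxy/Sxx = -1874.777778/776.888889 = -2.413186
a = ȳ − b·x̄ = 54.777778 − (-2.413186)·22.111111 = 108.136013

108.136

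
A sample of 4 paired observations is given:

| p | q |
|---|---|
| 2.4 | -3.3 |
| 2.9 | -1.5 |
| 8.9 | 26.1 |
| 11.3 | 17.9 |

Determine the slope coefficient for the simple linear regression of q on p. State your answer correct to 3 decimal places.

2.946

n = 4, Σx = 25.5, Σy = 39.2, Σxy = 422.29, Σx² = 221.07
Sxx = Σx² − (Σx)²/n = 221.07 − 162.5625 = 58.5075
Sxy = Σxy − (Σx)(Σy)/n = 422.29 − 249.9 = 172.39
b = Sxy/Sxx = 172.39/58.5075 = 2.946460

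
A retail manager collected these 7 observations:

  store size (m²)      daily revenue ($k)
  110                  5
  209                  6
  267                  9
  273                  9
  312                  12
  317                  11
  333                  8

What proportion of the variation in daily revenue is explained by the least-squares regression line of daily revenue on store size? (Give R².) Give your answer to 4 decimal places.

0.6544

n = 7, Σx = 1821, Σy = 60, Σxy = 16559, Σx² = 510321, Σy² = 552
Sxx = Σx² − (Σx)²/n = 510321 − 473720.142857 = 36600.857143
Sxy = Σxy − (Σx)(Σy)/n = 16559 − 15608.571429 = 950.428571
Syy = Σy² − (Σy)²/n = 552 − 514.285714 = 37.714286
R² = Sxy²/(Sxx·Syy) = (950.428571)²/(36600.857143·37.714286) = 0.654398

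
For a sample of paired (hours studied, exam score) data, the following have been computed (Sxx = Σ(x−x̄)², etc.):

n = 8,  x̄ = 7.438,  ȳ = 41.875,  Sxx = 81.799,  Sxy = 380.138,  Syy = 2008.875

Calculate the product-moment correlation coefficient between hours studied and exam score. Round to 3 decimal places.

0.938

r = Sxy/√(Sxx·Syy) = 380.138/√(164323.966125) = 380.138/405.368926 = 0.937758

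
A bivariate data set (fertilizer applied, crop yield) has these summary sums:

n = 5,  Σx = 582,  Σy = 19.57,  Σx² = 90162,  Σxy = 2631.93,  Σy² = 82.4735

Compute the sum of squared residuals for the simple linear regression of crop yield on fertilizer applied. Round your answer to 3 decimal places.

0.287

Sxx = Σx² − (Σx)²/n = 90162 − 67744.8 = 22417.2
Sxy = Σxy − (Σx)(Σy)/n = 2631.93 − 2277.948 = 353.982
Syy = Σy² − (Σy)²/n = 82.4735 − 76.59698 = 5.87652
b = Sxy/Sxx = 353.982/22417.2 = 0.015791
SSE = Syy − b·Sxy = 5.87652 − 0.015791·353.982 = 0.286917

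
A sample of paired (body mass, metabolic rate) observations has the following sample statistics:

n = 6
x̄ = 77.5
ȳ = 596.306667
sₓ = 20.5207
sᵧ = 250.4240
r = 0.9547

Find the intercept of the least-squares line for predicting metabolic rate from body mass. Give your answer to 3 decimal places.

-306.620

b = r · sᵧ/sₓ = 0.9547 · 250.424/20.5207 = 11.650665
a = ȳ − b·x̄ = 596.306667 − 11.650665·77.5 = -306.619839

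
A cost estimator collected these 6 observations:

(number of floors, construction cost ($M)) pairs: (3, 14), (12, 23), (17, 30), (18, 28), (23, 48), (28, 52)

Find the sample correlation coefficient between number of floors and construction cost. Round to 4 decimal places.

n = 6, Σx = 101, Σy = 195, Σxy = 3892, Σx² = 2079, Σy² = 7417
Sxx = Σx² − (Σx)²/n = 2079 − 1700.166667 = 378.833333
Sxy = Σxy − (Σx)(Σy)/n = 3892 − 3282.5 = 609.5
Syy = Σy² − (Σy)²/n = 7417 − 6337.5 = 1079.5
r = Sxy/√(Sxx·Syy) = 609.5/√(408950.583333) = 609.5/639.492442 = 0.953100

0.9531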